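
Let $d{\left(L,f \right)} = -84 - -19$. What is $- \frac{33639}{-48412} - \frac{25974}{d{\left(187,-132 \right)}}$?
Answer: $\frac{96895371}{242060} \approx 400.29$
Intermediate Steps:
$d{\left(L,f \right)} = -65$ ($d{\left(L,f \right)} = -84 + 19 = -65$)
$- \frac{33639}{-48412} - \frac{25974}{d{\left(187,-132 \right)}} = - \frac{33639}{-48412} - \frac{25974}{-65} = \left(-33639\right) \left(- \frac{1}{48412}\right) - - \frac{1998}{5} = \frac{33639}{48412} + \frac{1998}{5} = \frac{96895371}{242060}$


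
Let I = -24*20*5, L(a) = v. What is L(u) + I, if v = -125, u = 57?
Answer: -2525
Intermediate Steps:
L(a) = -125
I = -2400 (I = -480*5 = -2400)
L(u) + I = -125 - 2400 = -2525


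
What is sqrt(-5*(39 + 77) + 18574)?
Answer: sqrt(17994) ≈ 134.14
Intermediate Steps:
sqrt(-5*(39 + 77) + 18574) = sqrt(-5*116 + 18574) = sqrt(-580 + 18574) = sqrt(17994)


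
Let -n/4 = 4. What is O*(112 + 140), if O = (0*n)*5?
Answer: 0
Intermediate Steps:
n = -16 (n = -4*4 = -16)
O = 0 (O = (0*(-16))*5 = 0*5 = 0)
O*(112 + 140) = 0*(112 + 140) = 0*252 = 0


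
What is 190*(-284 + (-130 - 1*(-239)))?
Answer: -33250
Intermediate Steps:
190*(-284 + (-130 - 1*(-239))) = 190*(-284 + (-130 + 239)) = 190*(-284 + 109) = 190*(-175) = -33250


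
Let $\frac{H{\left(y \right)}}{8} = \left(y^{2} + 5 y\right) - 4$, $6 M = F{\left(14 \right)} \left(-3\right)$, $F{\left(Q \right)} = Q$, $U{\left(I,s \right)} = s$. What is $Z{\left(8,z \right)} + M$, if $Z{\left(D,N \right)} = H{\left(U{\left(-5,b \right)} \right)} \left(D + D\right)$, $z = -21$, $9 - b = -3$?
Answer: $25593$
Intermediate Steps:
$b = 12$ ($b = 9 - -3 = 9 + 3 = 12$)
$M = -7$ ($M = \frac{14 \left(-3\right)}{6} = \frac{1}{6} \left(-42\right) = -7$)
$H{\left(y \right)} = -32 + 8 y^{2} + 40 y$ ($H{\left(y \right)} = 8 \left(\left(y^{2} + 5 y\right) - 4\right) = 8 \left(-4 + y^{2} + 5 y\right) = -32 + 8 y^{2} + 40 y$)
$Z{\left(D,N \right)} = 3200 D$ ($Z{\left(D,N \right)} = \left(-32 + 8 \cdot 12^{2} + 40 \cdot 12\right) \left(D + D\right) = \left(-32 + 8 \cdot 144 + 480\right) 2 D = \left(-32 + 1152 + 480\right) 2 D = 1600 \cdot 2 D = 3200 D$)
$Z{\left(8,z \right)} + M = 3200 \cdot 8 - 7 = 25600 - 7 = 25593$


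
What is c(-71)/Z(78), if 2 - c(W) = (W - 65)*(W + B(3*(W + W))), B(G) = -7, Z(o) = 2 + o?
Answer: -5303/40 ≈ -132.57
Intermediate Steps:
c(W) = 2 - (-65 + W)*(-7 + W) (c(W) = 2 - (W - 65)*(W - 7) = 2 - (-65 + W)*(-7 + W))
c(-71)/Z(78) = (-453 - 1*(-71)² + 72*(-71))/(2 + 78) = (-453 - 1*5041 - 5112)/80 = (-453 - 5041 - 5112)*(1/80) = -10606*1/80 = -5303/40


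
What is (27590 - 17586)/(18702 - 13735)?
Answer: 10004/4967 ≈ 2.0141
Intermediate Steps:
(27590 - 17586)/(18702 - 13735) = 10004/4967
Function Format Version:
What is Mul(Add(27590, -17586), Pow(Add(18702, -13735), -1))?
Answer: Rational(10004, 4967) ≈ 2.0141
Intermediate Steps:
Mul(Add(27590, -17586), Pow(Add(18702, -13735), -1)) = Mul(10004, Pow(4967, -1)) = Mul(10004, Rational(1, 4967)) = Rational(10004, 4967)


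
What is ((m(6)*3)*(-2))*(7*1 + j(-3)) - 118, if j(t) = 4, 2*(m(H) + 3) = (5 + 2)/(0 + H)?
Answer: 83/2 ≈ 41.500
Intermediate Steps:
m(H) = -3 + 7/(2*H) (m(H) = -3 + ((5 + 2)/(0 + H))/2 = -3 + (7/H)/2 = -3 + 7/(2*H))
((m(6)*3)*(-2))*(7*1 + j(-3)) - 118 = (((-3 + (7/2)/6)*3)*(-2))*(7*1 + 4) - 118 = (((-3 + (7/2)*(⅙))*3)*(-2))*(7 + 4) - 118 = (((-3 + 7/12)*3)*(-2))*11 - 118 = (-29/12*3*(-2))*11 - 118 = -29/4*(-2)*11 - 118 = (29/2)*11 - 118 = 319/2 - 118 = 83/2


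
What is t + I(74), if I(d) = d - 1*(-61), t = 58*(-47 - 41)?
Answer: -4969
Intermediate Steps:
t = -5104 (t = 58*(-88) = -5104)
I(d) = 61 + d (I(d) = d + 61 = 61 + d)
t + I(74) = -5104 + (61 + 74) = -5104 + 135 = -4969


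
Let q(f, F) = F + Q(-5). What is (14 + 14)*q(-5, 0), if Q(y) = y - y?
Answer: 0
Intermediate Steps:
Q(y) = 0
q(f, F) = F (q(f, F) = F + 0 = F)
(14 + 14)*q(-5, 0) = (14 + 14)*0 = 28*0 = 0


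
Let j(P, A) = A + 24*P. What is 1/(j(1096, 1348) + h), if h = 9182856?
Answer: 1/9210508 ≈ 1.0857e-7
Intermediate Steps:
1/(j(1096, 1348) + h) = 1/((1348 + 24*1096) + 9182856) = 1/((1348 + 26304) + 9182856) = 1/(27652 + 9182856) = 1/9210508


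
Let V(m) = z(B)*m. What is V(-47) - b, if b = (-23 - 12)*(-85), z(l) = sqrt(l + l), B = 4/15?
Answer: -2975 - 94*sqrt(30)/15 ≈ -3009.3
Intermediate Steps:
B = 4/15 (B = 4*(1/15) = 4/15 ≈ 0.26667)
z(l) = sqrt(2)*sqrt(l) (z(l) = sqrt(2*l) = sqrt(2)*sqrt(l))
V(m) = 2*m*sqrt(30)/15 (V(m) = (sqrt(2)*sqrt(4/15))*m = (sqrt(2)*(2*sqrt(15)/15))*m = (2*sqrt(30)/15)*m = 2*m*sqrt(30)/15)
b = 2975 (b = -35*(-85) = 2975)
V(-47) - b = (2/15)*(-47)*sqrt(30) - 1*2975 = -94*sqrt(30)/15 - 2975 = -2975 - 94*sqrt(30)/15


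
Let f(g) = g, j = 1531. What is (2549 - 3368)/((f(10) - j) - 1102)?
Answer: 819/2623 ≈ 0.31224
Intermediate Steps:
(2549 - 3368)/((f(10) - j) - 1102) = (2549 - 3368)/((10 - 1*1531) - 1102) = -819/((10 - 1531) - 1102) = -819/(-1521 - 1102) = -819/(-2623) = -819*(-1/2623) = 819/2623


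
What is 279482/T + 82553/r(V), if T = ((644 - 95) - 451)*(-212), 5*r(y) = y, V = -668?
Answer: -39117409/61957 ≈ -631.36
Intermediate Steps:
r(y) = y/5
T = -20776 (T = (549 - 451)*(-212) = 98*(-212) = -20776)
279482/T + 82553/r(V) = 279482/(-20776) + 82553/(((⅕)*(-668))) = 279482*(-1/20776) + 82553/(-668/5) = -19963/1484 + 82553*(-5/668) = -19963/1484 - 412765/668 = -39117409/61957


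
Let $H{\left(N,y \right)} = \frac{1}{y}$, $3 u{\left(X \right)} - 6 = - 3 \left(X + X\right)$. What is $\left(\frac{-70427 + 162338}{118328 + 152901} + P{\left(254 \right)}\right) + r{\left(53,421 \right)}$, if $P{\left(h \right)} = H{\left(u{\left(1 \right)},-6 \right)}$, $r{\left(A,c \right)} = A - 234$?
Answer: $- \frac{294274457}{1627374} \approx -180.83$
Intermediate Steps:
$r{\left(A,c \right)} = -234 + A$ ($r{\left(A,c \right)} = A - 234 = -234 + A$)
$u{\left(X \right)} = 2 - 2 X$ ($u{\left(X \right)} = 2 + \frac{\left(-3\right) \left(X + X\right)}{3} = 2 + \frac{\left(-3\right) 2 X}{3} = 2 + \frac{\left(-6\right) X}{3} = 2 - 2 X$)
$P{\left(h \right)} = - \frac{1}{6}$ ($P{\left(h \right)} = \frac{1}{-6} = - \frac{1}{6}$)
$\left(\frac{-70427 + 162338}{118328 + 152901} + P{\left(254 \right)}\right) + r{\left(53,421 \right)} = \left(\frac{-70427 + 162338}{118328 + 152901} - \frac{1}{6}\right) + \left(-234 + 53\right) = \left(\frac{91911}{271229} - \frac{1}{6}\right) - 181 = \frac{280237}{1627374} - 181 = - \frac{294274457}{1627374}$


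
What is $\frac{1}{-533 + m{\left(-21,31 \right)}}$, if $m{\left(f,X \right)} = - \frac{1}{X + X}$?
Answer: $- \frac{62}{33047} \approx -0.0018761$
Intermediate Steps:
$m{\left(f,X \right)} = - \frac{1}{2 X}$
$\frac{1}{-533 + m{\left(-21,31 \right)}} = \frac{1}{-533 - \frac{1}{2 \cdot 31}} = \frac{1}{-533 - \frac{1}{62}} = \frac{1}{- \frac{33047}{62}} = - \frac{62}{33047}$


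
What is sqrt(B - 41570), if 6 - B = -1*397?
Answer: I*sqrt(41167) ≈ 202.9*I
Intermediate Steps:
B = 403 (B = 6 - (-1)*397 = 6 - 1*(-397) = 6 + 397 = 403)
sqrt(B - 41570) = sqrt(403 - 41570) = sqrt(-41167) = I*sqrt(41167)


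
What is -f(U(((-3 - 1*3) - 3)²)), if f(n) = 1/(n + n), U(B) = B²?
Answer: -1/13122 ≈ -7.6208e-5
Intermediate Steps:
f(n) = 1/(2*n)
-f(U(((-3 - 1*3) - 3)²)) = -1/(2*((((-3 - 1*3) - 3)²)²)) = -1/(2*((((-3 - 3) - 3)²)²)) = -1/(2*(((-6 - 3)²)²)) = -1/(2*(((-9)²)²)) = -1/(2*(81²)) = -1/(2*6561) = -1*1/13122 = -1/13122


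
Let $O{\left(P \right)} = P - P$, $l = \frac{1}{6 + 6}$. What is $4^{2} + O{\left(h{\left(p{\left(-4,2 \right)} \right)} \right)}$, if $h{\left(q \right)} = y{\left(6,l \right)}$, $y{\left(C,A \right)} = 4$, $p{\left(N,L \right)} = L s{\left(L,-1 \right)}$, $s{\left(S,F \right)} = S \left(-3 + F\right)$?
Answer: $16$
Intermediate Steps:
$l = \frac{1}{12} \approx 0.083333$
$p{\left(N,L \right)} = - 4 L^{2}$ ($p{\left(N,L \right)} = L L \left(-3 - 1\right) = L L \left(-4\right) = L \left(- 4 L\right) = - 4 L^{2}$)
$h{\left(q \right)} = 4$
$O{\left(P \right)} = 0$
$4^{2} + O{\left(h{\left(p{\left(-4,2 \right)} \right)} \right)} = 4^{2} + 0 = 16 + 0 = 16$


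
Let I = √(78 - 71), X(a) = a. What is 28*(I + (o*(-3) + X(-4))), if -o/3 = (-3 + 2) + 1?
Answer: -112 + 28*√7 ≈ -37.919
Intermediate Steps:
o = 0 (o = -3*((-3 + 2) + 1) = -3*(-1 + 1) = -3*0 = 0)
I = √7 ≈ 2.6458
28*(I + (o*(-3) + X(-4))) = 28*(√7 + (0*(-3) - 4)) = 28*(√7 + (0 - 4)) = 28*(√7 - 4) = 28*(-4 + √7) = -112 + 28*√7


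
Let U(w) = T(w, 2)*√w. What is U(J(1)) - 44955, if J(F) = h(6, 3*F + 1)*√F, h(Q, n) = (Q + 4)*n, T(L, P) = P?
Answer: -44955 + 4*√10 ≈ -44942.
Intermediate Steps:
h(Q, n) = n*(4 + Q) (h(Q, n) = (4 + Q)*n = n*(4 + Q))
J(F) = √F*(10 + 30*F) (J(F) = ((3*F + 1)*(4 + 6))*√F = ((1 + 3*F)*10)*√F = (10 + 30*F)*√F = √F*(10 + 30*F))
U(w) = 2*√w
U(J(1)) - 44955 = 2*√(√1*(10 + 30*1)) - 44955 = 2*√(1*(10 + 30)) - 44955 = 2*√(1*40) - 44955 = 2*√40 - 44955 = 2*(2*√10) - 44955 = 4*√10 - 44955 = -44955 + 4*√10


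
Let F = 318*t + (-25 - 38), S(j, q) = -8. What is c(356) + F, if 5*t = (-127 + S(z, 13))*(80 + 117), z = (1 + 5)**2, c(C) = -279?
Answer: -1691784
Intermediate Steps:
z = 36 (z = 6**2 = 36)
t = -5319 (t = ((-127 - 8)*(80 + 117))/5 = (-135*197)/5 = (1/5)*(-26595) = -5319)
F = -1691505 (F = 318*(-5319) + (-25 - 38) = -1691442 - 63 = -1691505)
c(356) + F = -279 - 1691505 = -1691784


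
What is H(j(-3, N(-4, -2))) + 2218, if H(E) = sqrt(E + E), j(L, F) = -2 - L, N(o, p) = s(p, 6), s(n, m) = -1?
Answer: 2218 + sqrt(2) ≈ 2219.4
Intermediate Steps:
N(o, p) = -1
H(E) = sqrt(2)*sqrt(E) (H(E) = sqrt(2*E) = sqrt(2)*sqrt(E))
H(j(-3, N(-4, -2))) + 2218 = sqrt(2)*sqrt(-2 - 1*(-3)) + 2218 = sqrt(2)*sqrt(-2 + 3) + 2218 = sqrt(2)*sqrt(1) + 2218 = sqrt(2)*1 + 2218 = sqrt(2) + 2218 = 2218 + sqrt(2)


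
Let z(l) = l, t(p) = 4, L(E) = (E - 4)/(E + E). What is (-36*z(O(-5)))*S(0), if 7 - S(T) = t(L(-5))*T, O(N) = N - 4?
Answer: 2268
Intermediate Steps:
L(E) = (-4 + E)/(2*E) (L(E) = (-4 + E)/((2*E)) = (-4 + E)*(1/(2*E)) = (-4 + E)/(2*E))
O(N) = -4 + N
S(T) = 7 - 4*T
(-36*z(O(-5)))*S(0) = (-36*(-4 - 5))*(7 - 4*0) = (-36*(-9))*(7 + 0) = 324*7 = 2268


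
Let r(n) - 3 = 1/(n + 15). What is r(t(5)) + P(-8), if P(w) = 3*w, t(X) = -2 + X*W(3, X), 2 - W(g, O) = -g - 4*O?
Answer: -2897/138 ≈ -20.993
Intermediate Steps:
W(g, O) = 2 + g + 4*O (W(g, O) = 2 - (-g - 4*O) = 2 + (g + 4*O) = 2 + g + 4*O)
t(X) = -2 + X*(5 + 4*X) (t(X) = -2 + X*(2 + 3 + 4*X) = -2 + X*(5 + 4*X))
r(n) = 3 + 1/(15 + n) (r(n) = 3 + 1/(n + 15) = 3 + 1/(15 + n))
r(t(5)) + P(-8) = (46 + 3*(-2 + 5*(5 + 4*5)))/(15 + (-2 + 5*(5 + 4*5))) + 3*(-8) = (46 + 3*(-2 + 5*(5 + 20)))/(15 + (-2 + 5*(5 + 20))) - 24 = (46 + 3*(-2 + 5*25))/(15 + (-2 + 5*25)) - 24 = (46 + 3*(-2 + 125))/(15 + (-2 + 125)) - 24 = (46 + 3*123)/(15 + 123) - 24 = (46 + 369)/138 - 24 = (1/138)*415 - 24 = 415/138 - 24 = -2897/138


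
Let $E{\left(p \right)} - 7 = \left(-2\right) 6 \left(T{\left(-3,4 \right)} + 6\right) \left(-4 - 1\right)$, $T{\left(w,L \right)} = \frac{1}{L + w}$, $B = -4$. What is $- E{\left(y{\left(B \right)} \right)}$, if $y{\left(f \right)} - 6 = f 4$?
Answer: $-427$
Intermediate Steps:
$y{\left(f \right)} = 6 + 4 f$ ($y{\left(f \right)} = 6 + f 4 = 6 + 4 f$)
$E{\left(p \right)} = 427$ ($E{\left(p \right)} = 7 + \left(-2\right) 6 \left(\frac{1}{4 - 3} + 6\right) \left(-4 - 1\right) = 7 - 12 \left(1^{-1} + 6\right) \left(-5\right) = 7 - 12 \left(1 + 6\right) \left(-5\right) = 7 - 12 \cdot 7 \left(-5\right) = 7 - -420 = 7 + 420 = 427$)
$- E{\left(y{\left(B \right)} \right)} = \left(-1\right) 427 = -427$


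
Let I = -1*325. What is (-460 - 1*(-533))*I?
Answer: -23725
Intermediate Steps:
I = -325
(-460 - 1*(-533))*I = (-460 - 1*(-533))*(-325) = (-460 + 533)*(-325) = 73*(-325) = -23725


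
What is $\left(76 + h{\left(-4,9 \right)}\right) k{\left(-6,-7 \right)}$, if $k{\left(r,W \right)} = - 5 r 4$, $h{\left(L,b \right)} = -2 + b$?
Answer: $9960$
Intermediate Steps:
$k{\left(r,W \right)} = - 20 r$
$\left(76 + h{\left(-4,9 \right)}\right) k{\left(-6,-7 \right)} = \left(76 + \left(-2 + 9\right)\right) \left(\left(-20\right) \left(-6\right)\right) = \left(76 + 7\right) 120 = 83 \cdot 120 = 9960$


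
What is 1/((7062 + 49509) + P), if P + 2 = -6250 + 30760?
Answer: 1/81079 ≈ 1.2334e-5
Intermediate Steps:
P = 24508 (P = -2 + (-6250 + 30760) = -2 + 24510 = 24508)
1/((7062 + 49509) + P) = 1/((7062 + 49509) + 24508) = 1/(56571 + 24508) = 1/81079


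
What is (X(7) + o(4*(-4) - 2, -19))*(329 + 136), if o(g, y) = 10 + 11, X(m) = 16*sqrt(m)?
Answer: 9765 + 7440*sqrt(7) ≈ 29449.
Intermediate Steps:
o(g, y) = 21
(X(7) + o(4*(-4) - 2, -19))*(329 + 136) = (16*sqrt(7) + 21)*(329 + 136) = (21 + 16*sqrt(7))*465 = 9765 + 7440*sqrt(7)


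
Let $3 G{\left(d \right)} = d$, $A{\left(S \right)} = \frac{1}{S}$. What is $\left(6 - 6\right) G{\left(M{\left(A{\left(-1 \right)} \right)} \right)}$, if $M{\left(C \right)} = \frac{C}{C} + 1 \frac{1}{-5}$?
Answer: $0$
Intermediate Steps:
$M{\left(C \right)} = \frac{4}{5}$ ($M{\left(C \right)} = 1 + 1 \left(- \frac{1}{5}\right) = 1 - \frac{1}{5} = \frac{4}{5}$)
$G{\left(d \right)} = \frac{d}{3}$
$\left(6 - 6\right) G{\left(M{\left(A{\left(-1 \right)} \right)} \right)} = \left(6 - 6\right) \frac{1}{3} \cdot \frac{4}{5} = 0 \cdot \frac{4}{15} = 0$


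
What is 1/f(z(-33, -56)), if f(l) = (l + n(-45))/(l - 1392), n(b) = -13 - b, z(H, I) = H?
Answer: 1425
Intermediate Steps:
f(l) = (32 + l)/(-1392 + l) (f(l) = (l + (-13 - 1*(-45)))/(l - 1392) = (l + (-13 + 45))/(-1392 + l) = (l + 32)/(-1392 + l) = (32 + l)/(-1392 + l))
1/f(z(-33, -56)) = 1/((32 - 33)/(-1392 - 33)) = 1/(-1/(-1425)) = 1/(-1/1425*(-1)) = 1/(1/1425) = 1425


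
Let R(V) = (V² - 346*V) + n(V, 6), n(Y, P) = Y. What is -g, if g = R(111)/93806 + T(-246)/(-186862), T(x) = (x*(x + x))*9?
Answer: 26758825929/4382194193 ≈ 6.1063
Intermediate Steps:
T(x) = 18*x² (T(x) = (x*(2*x))*9 = (2*x²)*9 = 18*x²)
R(V) = V² - 345*V (R(V) = (V² - 346*V) + V = V² - 345*V)
g = -26758825929/4382194193 (g = (111*(-345 + 111))/93806 + (18*(-246)²)/(-186862) = (111*(-234))*(1/93806) + (18*60516)*(-1/186862) = -25974*1/93806 + 1089288*(-1/186862) = -12987/46903 - 544644/93431 = -26758825929/4382194193 ≈ -6.1063)
-g = -1*(-26758825929/4382194193) = 26758825929/4382194193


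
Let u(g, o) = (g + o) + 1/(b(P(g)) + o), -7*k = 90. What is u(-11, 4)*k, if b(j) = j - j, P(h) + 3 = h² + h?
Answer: 1215/14 ≈ 86.786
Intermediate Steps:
P(h) = -3 + h + h² (P(h) = -3 + (h² + h) = -3 + (h + h²) = -3 + h + h²)
k = -90/7 (k = -⅐*90 = -90/7 ≈ -12.857)
b(j) = 0
u(g, o) = g + o + 1/o (u(g, o) = (g + o) + 1/(0 + o) = (g + o) + 1/o = g + o + 1/o)
u(-11, 4)*k = (-11 + 4 + 1/4)*(-90/7) = (-11 + 4 + ¼)*(-90/7) = -27/4*(-90/7) = 1215/14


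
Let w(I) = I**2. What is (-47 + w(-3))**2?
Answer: 1444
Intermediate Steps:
(-47 + w(-3))**2 = (-47 + (-3)**2)**2 = (-47 + 9)**2 = (-38)**2 = 1444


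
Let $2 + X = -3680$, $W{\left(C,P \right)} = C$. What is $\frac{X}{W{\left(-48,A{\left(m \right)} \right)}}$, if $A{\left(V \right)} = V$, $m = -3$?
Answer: $\frac{1841}{24} \approx 76.708$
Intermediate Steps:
$X = -3682$ ($X = -2 - 3680 = -3682$)
$\frac{X}{W{\left(-48,A{\left(m \right)} \right)}} = - \frac{3682}{-48} = \left(-3682\right) \left(- \frac{1}{48}\right) = \frac{1841}{24}$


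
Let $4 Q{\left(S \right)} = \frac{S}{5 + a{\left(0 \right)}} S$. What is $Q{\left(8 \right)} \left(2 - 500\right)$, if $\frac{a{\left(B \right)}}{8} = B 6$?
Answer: $- \frac{7968}{5} \approx -1593.6$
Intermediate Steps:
$a{\left(B \right)} = 48 B$ ($a{\left(B \right)} = 8 B 6 = 8 \cdot 6 B = 48 B$)
$Q{\left(S \right)} = \frac{S^{2}}{20}$ ($Q{\left(S \right)} = \frac{\frac{S}{5 + 48 \cdot 0} S}{4} = \frac{\frac{S}{5 + 0} S}{4} = \frac{\frac{S}{5} S}{4} = \frac{\frac{1}{5} S^{2}}{4} = \frac{S^{2}}{20}$)
$Q{\left(8 \right)} \left(2 - 500\right) = \frac{8^{2}}{20} \left(2 - 500\right) = \frac{1}{20} \cdot 64 \left(-498\right) = \frac{16}{5} \left(-498\right) = - \frac{7968}{5}$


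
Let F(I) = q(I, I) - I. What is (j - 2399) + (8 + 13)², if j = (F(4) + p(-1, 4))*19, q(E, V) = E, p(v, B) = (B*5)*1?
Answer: -1578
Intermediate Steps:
p(v, B) = 5*B (p(v, B) = (5*B)*1 = 5*B)
F(I) = 0 (F(I) = I - I = 0)
j = 380 (j = (0 + 5*4)*19 = (0 + 20)*19 = 20*19 = 380)
(j - 2399) + (8 + 13)² = (380 - 2399) + (8 + 13)² = -2019 + 21² = -2019 + 441 = -1578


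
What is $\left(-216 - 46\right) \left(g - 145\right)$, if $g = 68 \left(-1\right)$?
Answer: $55806$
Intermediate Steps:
$g = -68$
$\left(-216 - 46\right) \left(g - 145\right) = \left(-216 - 46\right) \left(-68 - 145\right) = \left(-216 - 46\right) \left(-213\right) = \left(-262\right) \left(-213\right) = 55806$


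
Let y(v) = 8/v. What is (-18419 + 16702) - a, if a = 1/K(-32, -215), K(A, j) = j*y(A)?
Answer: -369159/215 ≈ -1717.0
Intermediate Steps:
K(A, j) = 8*j/A (K(A, j) = j*(8/A) = 8*j/A)
a = 4/215 (a = 1/(8*(-215)/(-32)) = 1/(8*(-215)*(-1/32)) = 1/(215/4) = 4/215 ≈ 0.018605)
(-18419 + 16702) - a = (-18419 + 16702) - 1*4/215 = -1717 - 4/215 = -369159/215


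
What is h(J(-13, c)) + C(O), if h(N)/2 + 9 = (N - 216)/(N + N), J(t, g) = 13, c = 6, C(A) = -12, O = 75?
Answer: -593/13 ≈ -45.615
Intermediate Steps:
h(N) = -18 + (-216 + N)/N (h(N) = -18 + 2*((N - 216)/(N + N)) = -18 + 2*((-216 + N)/((2*N))) = -18 + 2*((-216 + N)*(1/(2*N))) = -18 + 2*((-216 + N)/(2*N)) = -18 + (-216 + N)/N)
h(J(-13, c)) + C(O) = (-17 - 216/13) - 12 = -437/13 - 12 = -593/13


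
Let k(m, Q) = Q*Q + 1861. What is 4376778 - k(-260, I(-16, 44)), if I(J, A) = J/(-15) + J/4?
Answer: 984354389/225 ≈ 4.3749e+6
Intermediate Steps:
I(J, A) = 11*J/60 (I(J, A) = J*(-1/15) + J*(¼) = -J/15 + J/4 = 11*J/60)
k(m, Q) = 1861 + Q² (k(m, Q) = Q² + 1861 = 1861 + Q²)
4376778 - k(-260, I(-16, 44)) = 4376778 - (1861 + ((11/60)*(-16))²) = 4376778 - (1861 + (-44/15)²) = 4376778 - (1861 + 1936/225) = 4376778 - 1*420661/225 = 4376778 - 420661/225 = 984354389/225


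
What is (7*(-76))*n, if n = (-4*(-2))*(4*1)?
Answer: -17024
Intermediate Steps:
n = 32 (n = 8*4 = 32)
(7*(-76))*n = (7*(-76))*32 = -532*32 = -17024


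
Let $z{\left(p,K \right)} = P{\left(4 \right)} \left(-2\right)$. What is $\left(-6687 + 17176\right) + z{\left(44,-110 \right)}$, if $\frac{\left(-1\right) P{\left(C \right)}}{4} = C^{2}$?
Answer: $10617$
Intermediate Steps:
$P{\left(C \right)} = - 4 C^{2}$
$z{\left(p,K \right)} = 128$ ($z{\left(p,K \right)} = - 4 \cdot 4^{2} \left(-2\right) = \left(-4\right) 16 \left(-2\right) = \left(-64\right) \left(-2\right) = 128$)
$\left(-6687 + 17176\right) + z{\left(44,-110 \right)} = \left(-6687 + 17176\right) + 128 = 10489 + 128 = 10617$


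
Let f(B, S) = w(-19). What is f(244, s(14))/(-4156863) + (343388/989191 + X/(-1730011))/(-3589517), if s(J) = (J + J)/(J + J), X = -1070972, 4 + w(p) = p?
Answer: 134410753642410795031/25534699236782179360103271 ≈ 5.2638e-6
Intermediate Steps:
w(p) = -4 + p
s(J) = 1 (s(J) = (2*J)/((2*J)) = (2*J)*(1/(2*J)) = 1)
f(B, S) = -23 (f(B, S) = -4 - 19 = -23)
f(244, s(14))/(-4156863) + (343388/989191 + X/(-1730011))/(-3589517) = -23/(-4156863) + (343388/989191 - 1070972/(-1730011))/(-3589517) = -23*(-1/4156863) + (343388*(1/989191) - 1070972*(-1/1730011))*(-1/3589517) = 23/4156863 + (343388/989191 + 1070972/1730011)*(-1/3589517) = 23/4156863 + (1653460880920/1711311311101)*(-1/3589517) = 23/4156863 - 1653460880920/6142781043489328217 = 134410753642410795031/25534699236782179360103271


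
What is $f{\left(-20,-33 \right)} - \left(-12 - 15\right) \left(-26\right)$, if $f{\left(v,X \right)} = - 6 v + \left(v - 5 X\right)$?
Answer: $-437$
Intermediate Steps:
$f{\left(v,X \right)} = - 5 X - 5 v$ ($f{\left(v,X \right)} = - 6 v - \left(- v + 5 X\right) = - 5 X - 5 v$)
$f{\left(-20,-33 \right)} - \left(-12 - 15\right) \left(-26\right) = \left(\left(-5\right) \left(-33\right) - -100\right) - \left(-12 - 15\right) \left(-26\right) = \left(165 + 100\right) - \left(-27\right) \left(-26\right) = 265 - 702 = -437$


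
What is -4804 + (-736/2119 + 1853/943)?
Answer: -9596202009/1998217 ≈ -4802.4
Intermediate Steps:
-4804 + (-736/2119 + 1853/943) = -4804 + 3232459/1998217 = -9596202009/1998217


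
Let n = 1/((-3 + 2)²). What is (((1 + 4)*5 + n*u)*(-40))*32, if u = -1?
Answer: -30720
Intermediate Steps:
n = 1 (n = 1/((-1)²) = 1/1 = 1)
(((1 + 4)*5 + n*u)*(-40))*32 = (((1 + 4)*5 + 1*(-1))*(-40))*32 = ((5*5 - 1)*(-40))*32 = ((25 - 1)*(-40))*32 = (24*(-40))*32 = -960*32 = -30720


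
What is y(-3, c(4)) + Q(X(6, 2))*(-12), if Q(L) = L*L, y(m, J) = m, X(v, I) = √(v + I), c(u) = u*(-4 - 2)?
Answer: -99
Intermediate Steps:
c(u) = -6*u (c(u) = u*(-6) = -6*u)
X(v, I) = √(I + v)
Q(L) = L²
y(-3, c(4)) + Q(X(6, 2))*(-12) = -3 + (√(2 + 6))²*(-12) = -3 + (√8)²*(-12) = -3 + (2*√2)²*(-12) = -3 + 8*(-12) = -3 - 96 = -99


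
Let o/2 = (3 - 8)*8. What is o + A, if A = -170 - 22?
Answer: -272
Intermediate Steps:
o = -80 (o = 2*((3 - 8)*8) = 2*(-5*8) = 2*(-40) = -80)
A = -192
o + A = -80 - 192 = -272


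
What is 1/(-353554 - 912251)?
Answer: -1/1265805 ≈ -7.9001e-7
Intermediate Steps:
1/(-353554 - 912251) = 1/(-1265805) = -1/1265805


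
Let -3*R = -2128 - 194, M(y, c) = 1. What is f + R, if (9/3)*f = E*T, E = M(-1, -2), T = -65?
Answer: 2257/3 ≈ 752.33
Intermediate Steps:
E = 1
R = 774 (R = -(-2128 - 194)/3 = -⅓*(-2322) = 774)
f = -65/3 (f = (1*(-65))/3 = (⅓)*(-65) = -65/3 ≈ -21.667)
f + R = -65/3 + 774 = 2257/3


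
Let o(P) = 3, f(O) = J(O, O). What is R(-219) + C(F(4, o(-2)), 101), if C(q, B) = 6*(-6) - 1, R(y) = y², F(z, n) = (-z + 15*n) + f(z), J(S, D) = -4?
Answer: 47924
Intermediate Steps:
f(O) = -4
F(z, n) = -4 - z + 15*n (F(z, n) = (-z + 15*n) - 4 = -4 - z + 15*n)
C(q, B) = -37 (C(q, B) = -36 - 1 = -37)
R(-219) + C(F(4, o(-2)), 101) = (-219)² - 37 = 47961 - 37 = 47924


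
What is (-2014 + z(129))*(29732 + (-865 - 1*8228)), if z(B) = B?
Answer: -38904515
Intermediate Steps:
(-2014 + z(129))*(29732 + (-865 - 1*8228)) = (-2014 + 129)*(29732 + (-865 - 1*8228)) = -1885*(29732 + (-865 - 8228)) = -1885*(29732 - 9093) = -1885*20639 = -38904515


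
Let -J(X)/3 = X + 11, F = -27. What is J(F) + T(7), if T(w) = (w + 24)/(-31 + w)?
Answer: 1121/24 ≈ 46.708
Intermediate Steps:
T(w) = (24 + w)/(-31 + w)
J(X) = -33 - 3*X (J(X) = -3*(X + 11) = -3*(11 + X) = -33 - 3*X)
J(F) + T(7) = (-33 - 3*(-27)) + (24 + 7)/(-31 + 7) = (-33 + 81) + 31/(-24) = 48 - 1/24*31 = 48 - 31/24 = 1121/24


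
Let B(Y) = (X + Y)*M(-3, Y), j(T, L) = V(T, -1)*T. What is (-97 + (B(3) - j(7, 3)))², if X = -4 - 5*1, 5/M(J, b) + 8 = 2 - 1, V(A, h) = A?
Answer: 984064/49 ≈ 20083.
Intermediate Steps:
M(J, b) = -5/7 (M(J, b) = 5/(-8 + (2 - 1)) = 5/(-8 + 1) = 5/(-7) = 5*(-⅐) = -5/7)
j(T, L) = T² (j(T, L) = T*T = T²)
X = -9 (X = -4 - 5 = -9)
B(Y) = 45/7 - 5*Y/7 (B(Y) = (-9 + Y)*(-5/7) = 45/7 - 5*Y/7)
(-97 + (B(3) - j(7, 3)))² = (-97 + ((45/7 - 5/7*3) - 1*7²))² = (-97 + ((45/7 - 15/7) - 1*49))² = (-97 + (30/7 - 49))² = (-97 - 313/7)² = (-992/7)² = 984064/49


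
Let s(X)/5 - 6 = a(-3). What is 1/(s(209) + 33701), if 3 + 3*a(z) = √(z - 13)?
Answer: 151767/5118494042 - 15*I/2559247021 ≈ 2.9651e-5 - 5.8611e-9*I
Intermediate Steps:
a(z) = -1 + √(-13 + z)/3 (a(z) = -1 + √(z - 13)/3 = -1 + √(-13 + z)/3)
s(X) = 25 + 20*I/3 (s(X) = 30 + 5*(-1 + √(-13 - 3)/3) = 30 + 5*(-1 + √(-16)/3) = 30 + 5*(-1 + (4*I)/3) = 30 + 5*(-1 + 4*I/3) = 30 + (-5 + 20*I/3) = 25 + 20*I/3)
1/(s(209) + 33701) = 1/((25 + 20*I/3) + 33701) = 1/(33726 + 20*I/3) = 9*(33726 - 20*I/3)/10236988084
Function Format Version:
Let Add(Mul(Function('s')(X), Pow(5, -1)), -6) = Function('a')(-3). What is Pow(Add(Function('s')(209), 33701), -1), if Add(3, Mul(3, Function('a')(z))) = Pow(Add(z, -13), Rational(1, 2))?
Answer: Add(Rational(151767, 5118494042), Mul(Rational(-15, 2559247021), I)) ≈ Add(2.9651e-5, Mul(-5.8611e-9, I))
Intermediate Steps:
Function('a')(z) = Add(-1, Mul(Rational(1, 3), Pow(Add(-13, z), Rational(1, 2)))) (Function('a')(z) = Add(-1, Mul(Rational(1, 3), Pow(Add(z, -13), Rational(1, 2)))) = Add(-1, Mul(Rational(1, 3), Pow(Add(-13, z), Rational(1, 2)))))
Function('s')(X) = Add(25, Mul(Rational(20, 3), I)) (Function('s')(X) = Add(30, Mul(5, Add(-1, Mul(Rational(1, 3), Pow(Add(-13, -3), Rational(1, 2)))))) = Add(30, Mul(5, Add(-1, Mul(Rational(1, 3), Pow(-16, Rational(1, 2)))))) = Add(30, Mul(5, Add(-1, Mul(Rational(1, 3), Mul(4, I))))) = Add(30, Mul(5, Add(-1, Mul(Rational(4, 3), I)))) = Add(30, Add(-5, Mul(Rational(20, 3), I))) = Add(25, Mul(Rational(20, 3), I)))
Pow(Add(Function('s')(209), 33701), -1) = Pow(Add(Add(25, Mul(Rational(20, 3), I)), 33701), -1) = Pow(Add(33726, Mul(Rational(20, 3), I)), -1) = Mul(Rational(9, 10236988084), Add(33726, Mul(Rational(-20, 3), I)))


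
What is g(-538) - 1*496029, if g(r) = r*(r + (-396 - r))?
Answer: -282981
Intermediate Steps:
g(r) = -396*r (g(r) = r*(-396) = -396*r)
g(-538) - 1*496029 = -396*(-538) - 1*496029 = 213048 - 496029 = -282981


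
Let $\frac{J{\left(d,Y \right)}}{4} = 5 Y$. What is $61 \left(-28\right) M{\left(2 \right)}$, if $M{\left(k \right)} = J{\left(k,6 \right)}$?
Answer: $-204960$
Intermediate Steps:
$J{\left(d,Y \right)} = 20 Y$ ($J{\left(d,Y \right)} = 4 \cdot 5 Y = 20 Y$)
$M{\left(k \right)} = 120$ ($M{\left(k \right)} = 20 \cdot 6 = 120$)
$61 \left(-28\right) M{\left(2 \right)} = 61 \left(-28\right) 120 = \left(-1708\right) 120 = -204960$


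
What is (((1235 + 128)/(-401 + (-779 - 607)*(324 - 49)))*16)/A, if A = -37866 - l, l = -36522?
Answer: 1363/32050284 ≈ 4.2527e-5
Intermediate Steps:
A = -1344 (A = -37866 - 1*(-36522) = -37866 + 36522 = -1344)
(((1235 + 128)/(-401 + (-779 - 607)*(324 - 49)))*16)/A = (((1235 + 128)/(-401 + (-779 - 607)*(324 - 49)))*16)/(-1344) = ((1363/(-401 - 1386*275))*16)*(-1/1344) = ((1363/(-401 - 381150))*16)*(-1/1344) = ((1363/(-381551))*16)*(-1/1344) = ((1363*(-1/381551))*16)*(-1/1344) = -1363/381551*16*(-1/1344) = -21808/381551*(-1/1344) = 1363/32050284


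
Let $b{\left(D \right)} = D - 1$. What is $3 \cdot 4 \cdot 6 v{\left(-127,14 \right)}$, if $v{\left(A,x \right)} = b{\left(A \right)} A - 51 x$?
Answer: $1119024$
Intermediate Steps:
$b{\left(D \right)} = -1 + D$
$v{\left(A,x \right)} = - 51 x + A \left(-1 + A\right)$ ($v{\left(A,x \right)} = \left(-1 + A\right) A - 51 x = A \left(-1 + A\right) - 51 x = - 51 x + A \left(-1 + A\right)$)
$3 \cdot 4 \cdot 6 v{\left(-127,14 \right)} = 3 \cdot 4 \cdot 6 \left(\left(-51\right) 14 - 127 \left(-1 - 127\right)\right) = 12 \cdot 6 \left(-714 - -16256\right) = 72 \left(-714 + 16256\right) = 72 \cdot 15542 = 1119024$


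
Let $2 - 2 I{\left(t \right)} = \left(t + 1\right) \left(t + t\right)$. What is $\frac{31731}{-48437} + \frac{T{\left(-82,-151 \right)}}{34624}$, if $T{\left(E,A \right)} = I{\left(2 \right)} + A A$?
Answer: $\frac{1378927}{419270672} \approx 0.0032889$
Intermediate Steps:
$I{\left(t \right)} = 1 - t \left(1 + t\right)$ ($I{\left(t \right)} = 1 - \frac{\left(t + 1\right) \left(t + t\right)}{2} = 1 - \frac{\left(1 + t\right) 2 t}{2} = 1 - \frac{2 t \left(1 + t\right)}{2} = 1 - t \left(1 + t\right)$)
$T{\left(E,A \right)} = -5 + A^{2}$ ($T{\left(E,A \right)} = \left(1 - 2 - 2^{2}\right) + A A = \left(1 - 2 - 4\right) + A^{2} = -5 + A^{2}$)
$\frac{31731}{-48437} + \frac{T{\left(-82,-151 \right)}}{34624} = \frac{31731}{-48437} + \frac{-5 + \left(-151\right)^{2}}{34624} = 31731 \left(- \frac{1}{48437}\right) + \left(-5 + 22801\right) \frac{1}{34624} = - \frac{31731}{48437} + 22796 \cdot \frac{1}{34624} = - \frac{31731}{48437} + \frac{5699}{8656} = \frac{1378927}{419270672}$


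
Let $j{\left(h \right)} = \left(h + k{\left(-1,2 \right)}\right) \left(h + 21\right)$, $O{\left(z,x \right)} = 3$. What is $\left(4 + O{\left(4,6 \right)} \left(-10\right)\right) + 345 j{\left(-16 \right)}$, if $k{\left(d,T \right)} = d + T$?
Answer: $-25901$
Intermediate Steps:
$k{\left(d,T \right)} = T + d$
$j{\left(h \right)} = \left(1 + h\right) \left(21 + h\right)$ ($j{\left(h \right)} = \left(h + \left(2 - 1\right)\right) \left(h + 21\right) = \left(h + 1\right) \left(21 + h\right) = \left(1 + h\right) \left(21 + h\right)$)
$\left(4 + O{\left(4,6 \right)} \left(-10\right)\right) + 345 j{\left(-16 \right)} = \left(4 + 3 \left(-10\right)\right) + 345 \left(21 + \left(-16\right)^{2} + 22 \left(-16\right)\right) = \left(4 - 30\right) + 345 \left(21 + 256 - 352\right) = -26 + 345 \left(-75\right) = -26 - 25875 = -25901$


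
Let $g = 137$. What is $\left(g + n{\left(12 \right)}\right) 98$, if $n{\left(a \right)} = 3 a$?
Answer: $16954$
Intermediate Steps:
$\left(g + n{\left(12 \right)}\right) 98 = \left(137 + 3 \cdot 12\right) 98 = \left(137 + 36\right) 98 = 173 \cdot 98 = 16954$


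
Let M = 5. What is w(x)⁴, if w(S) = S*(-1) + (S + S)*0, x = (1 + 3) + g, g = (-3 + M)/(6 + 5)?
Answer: 4477456/14641 ≈ 305.82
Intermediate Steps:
g = 2/11 (g = (-3 + 5)/(6 + 5) = 2/11 ≈ 0.18182)
x = 46/11 (x = (1 + 3) + 2/11 = 4 + 2/11 = 46/11 ≈ 4.1818)
w(S) = -S (w(S) = -S + (2*S)*0 = -S + 0 = -S)
w(x)⁴ = (-1*46/11)⁴ = (-46/11)⁴ = 4477456/14641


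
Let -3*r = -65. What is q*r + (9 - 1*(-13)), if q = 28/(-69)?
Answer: 2734/207 ≈ 13.208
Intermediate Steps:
r = 65/3 (r = -⅓*(-65) = 65/3 ≈ 21.667)
q = -28/69 (q = 28*(-1/69) = -28/69 ≈ -0.40580)
q*r + (9 - 1*(-13)) = -28/69*65/3 + (9 - 1*(-13)) = -1820/207 + (9 + 13) = -1820/207 + 22 = 2734/207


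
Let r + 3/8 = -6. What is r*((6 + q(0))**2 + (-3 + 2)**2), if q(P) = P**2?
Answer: -1887/8 ≈ -235.88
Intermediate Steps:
r = -51/8 (r = -3/8 - 6 = -51/8 ≈ -6.3750)
r*((6 + q(0))**2 + (-3 + 2)**2) = -51*((6 + 0**2)**2 + (-3 + 2)**2)/8 = -51*((6 + 0)**2 + (-1)**2)/8 = -51*(6**2 + 1)/8 = -51*(36 + 1)/8 = -51/8*37 = -1887/8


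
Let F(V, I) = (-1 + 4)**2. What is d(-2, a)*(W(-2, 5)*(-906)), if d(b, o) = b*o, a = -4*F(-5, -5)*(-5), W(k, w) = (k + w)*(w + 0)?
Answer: 4892400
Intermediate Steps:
F(V, I) = 9 (F(V, I) = 3**2 = 9)
W(k, w) = w*(k + w) (W(k, w) = (k + w)*w = w*(k + w))
a = 180 (a = -4*9*(-5) = -36*(-5) = 180)
d(-2, a)*(W(-2, 5)*(-906)) = (-2*180)*((5*(-2 + 5))*(-906)) = -360*5*3*(-906) = -5400*(-906) = -360*(-13590) = 4892400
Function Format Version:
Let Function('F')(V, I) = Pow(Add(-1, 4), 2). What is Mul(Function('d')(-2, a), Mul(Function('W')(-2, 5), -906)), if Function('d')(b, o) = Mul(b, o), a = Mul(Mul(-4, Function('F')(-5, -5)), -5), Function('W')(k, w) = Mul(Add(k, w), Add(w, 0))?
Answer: 4892400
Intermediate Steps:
Function('F')(V, I) = 9 (Function('F')(V, I) = Pow(3, 2) = 9)
Function('W')(k, w) = Mul(w, Add(k, w)) (Function('W')(k, w) = Mul(Add(k, w), w) = Mul(w, Add(k, w)))
a = 180 (a = Mul(Mul(-4, 9), -5) = Mul(-36, -5) = 180)
Mul(Function('d')(-2, a), Mul(Function('W')(-2, 5), -906)) = Mul(Mul(-2, 180), Mul(Mul(5, Add(-2, 5)), -906)) = Mul(-360, Mul(Mul(5, 3), -906)) = Mul(-360, Mul(15, -906)) = Mul(-360, -13590) = 4892400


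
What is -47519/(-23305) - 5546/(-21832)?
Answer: 583342169/254397380 ≈ 2.2930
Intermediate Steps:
-47519/(-23305) - 5546/(-21832) = -47519*(-1/23305) - 5546*(-1/21832) = 47519/23305 + 2773/10916 = 583342169/254397380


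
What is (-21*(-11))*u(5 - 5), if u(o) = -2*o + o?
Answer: 0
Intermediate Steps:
u(o) = -o
(-21*(-11))*u(5 - 5) = (-21*(-11))*(-(5 - 5)) = 231*(-1*0) = 231*0 = 0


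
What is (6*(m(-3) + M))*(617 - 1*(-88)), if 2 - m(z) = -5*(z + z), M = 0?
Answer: -118440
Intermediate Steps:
m(z) = 2 + 10*z (m(z) = 2 - (-5)*(z + z) = 2 - (-5)*2*z = 2 - (-10)*z = 2 + 10*z)
(6*(m(-3) + M))*(617 - 1*(-88)) = (6*((2 + 10*(-3)) + 0))*(617 - 1*(-88)) = (6*((2 - 30) + 0))*(617 + 88) = (6*(-28 + 0))*705 = (6*(-28))*705 = -168*705 = -118440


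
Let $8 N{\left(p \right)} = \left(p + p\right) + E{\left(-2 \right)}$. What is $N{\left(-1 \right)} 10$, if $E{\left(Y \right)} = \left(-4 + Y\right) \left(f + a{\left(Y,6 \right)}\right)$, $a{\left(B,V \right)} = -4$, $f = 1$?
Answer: $20$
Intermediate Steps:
$E{\left(Y \right)} = 12 - 3 Y$ ($E{\left(Y \right)} = \left(-4 + Y\right) \left(1 - 4\right) = \left(-4 + Y\right) \left(-3\right) = 12 - 3 Y$)
$N{\left(p \right)} = \frac{9}{4} + \frac{p}{4}$ ($N{\left(p \right)} = \frac{\left(p + p\right) + \left(12 - -6\right)}{8} = \frac{2 p + \left(12 + 6\right)}{8} = \frac{2 p + 18}{8} = \frac{18 + 2 p}{8} = \frac{9}{4} + \frac{p}{4}$)
$N{\left(-1 \right)} 10 = \left(\frac{9}{4} + \frac{1}{4} \left(-1\right)\right) 10 = \left(\frac{9}{4} - \frac{1}{4}\right) 10 = 2 \cdot 10 = 20$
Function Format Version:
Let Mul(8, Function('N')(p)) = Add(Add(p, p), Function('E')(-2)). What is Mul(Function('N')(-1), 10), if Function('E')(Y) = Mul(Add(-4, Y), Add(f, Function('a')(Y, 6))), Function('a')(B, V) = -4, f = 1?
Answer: 20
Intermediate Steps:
Function('E')(Y) = Add(12, Mul(-3, Y)) (Function('E')(Y) = Mul(Add(-4, Y), Add(1, -4)) = Mul(Add(-4, Y), -3) = Add(12, Mul(-3, Y)))
Function('N')(p) = Add(Rational(9, 4), Mul(Rational(1, 4), p)) (Function('N')(p) = Mul(Rational(1, 8), Add(Add(p, p), Add(12, Mul(-3, -2)))) = Mul(Rational(1, 8), Add(Mul(2, p), Add(12, 6))) = Mul(Rational(1, 8), Add(Mul(2, p), 18)) = Mul(Rational(1, 8), Add(18, Mul(2, p))) = Add(Rational(9, 4), Mul(Rational(1, 4), p)))
Mul(Function('N')(-1), 10) = Mul(Add(Rational(9, 4), Mul(Rational(1, 4), -1)), 10) = Mul(Add(Rational(9, 4), Rational(-1, 4)), 10) = Mul(2, 10) = 20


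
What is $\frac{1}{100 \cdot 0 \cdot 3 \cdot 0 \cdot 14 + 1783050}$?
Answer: $\frac{1}{1783050} \approx 5.6084 \cdot 10^{-7}$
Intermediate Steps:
$\frac{1}{100 \cdot 0 \cdot 3 \cdot 0 \cdot 14 + 1783050} = \frac{1}{100 \cdot 0 \cdot 0 \cdot 14 + 1783050} = \frac{1}{100 \cdot 0 \cdot 14 + 1783050} = \frac{1}{0 \cdot 14 + 1783050} = \frac{1}{0 + 1783050} = \frac{1}{1783050}$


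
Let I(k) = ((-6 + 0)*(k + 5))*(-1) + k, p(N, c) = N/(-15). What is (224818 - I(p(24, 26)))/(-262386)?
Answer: -561998/655965 ≈ -0.85675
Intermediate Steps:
p(N, c) = -N/15 (p(N, c) = N*(-1/15) = -N/15)
I(k) = 30 + 7*k (I(k) = -6*(5 + k)*(-1) + k = (-30 - 6*k)*(-1) + k = (30 + 6*k) + k = 30 + 7*k)
(224818 - I(p(24, 26)))/(-262386) = (224818 - (30 + 7*(-1/15*24)))/(-262386) = (224818 - (30 + 7*(-8/5)))*(-1/262386) = (224818 - (30 - 56/5))*(-1/262386) = (224818 - 1*94/5)*(-1/262386) = (224818 - 94/5)*(-1/262386) = (1123996/5)*(-1/262386) = -561998/655965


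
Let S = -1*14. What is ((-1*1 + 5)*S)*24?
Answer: -1344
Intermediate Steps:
S = -14
((-1*1 + 5)*S)*24 = ((-1*1 + 5)*(-14))*24 = ((-1 + 5)*(-14))*24 = (4*(-14))*24 = -56*24 = -1344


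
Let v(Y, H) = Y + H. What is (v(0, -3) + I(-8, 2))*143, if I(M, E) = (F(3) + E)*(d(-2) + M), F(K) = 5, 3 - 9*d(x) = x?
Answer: -70928/9 ≈ -7880.9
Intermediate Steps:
d(x) = 1/3 - x/9
I(M, E) = (5 + E)*(5/9 + M) (I(M, E) = (5 + E)*((1/3 - 1/9*(-2)) + M) = (5 + E)*((1/3 + 2/9) + M) = (5 + E)*(5/9 + M))
v(Y, H) = H + Y
(v(0, -3) + I(-8, 2))*143 = ((-3 + 0) + (25/9 + 5*(-8) + (5/9)*2 + 2*(-8)))*143 = (-3 + (25/9 - 40 + 10/9 - 16))*143 = (-3 - 469/9)*143 = -496/9*143 = -70928/9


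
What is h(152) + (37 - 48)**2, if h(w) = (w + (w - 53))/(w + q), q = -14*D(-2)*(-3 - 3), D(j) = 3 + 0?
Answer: 49135/404 ≈ 121.62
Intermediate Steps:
D(j) = 3
q = 252 (q = -42*(-3 - 3) = -42*(-6) = -14*(-18) = 252)
h(w) = (-53 + 2*w)/(252 + w) (h(w) = (w + (w - 53))/(w + 252) = (w + (-53 + w))/(252 + w) = (-53 + 2*w)/(252 + w))
h(152) + (37 - 48)**2 = (-53 + 2*152)/(252 + 152) + (37 - 48)**2 = (-53 + 304)/404 + (-11)**2 = (1/404)*251 + 121 = 251/404 + 121 = 49135/404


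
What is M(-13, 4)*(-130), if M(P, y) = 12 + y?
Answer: -2080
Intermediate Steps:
M(-13, 4)*(-130) = (12 + 4)*(-130) = 16*(-130) = -2080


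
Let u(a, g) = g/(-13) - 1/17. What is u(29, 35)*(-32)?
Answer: 19456/221 ≈ 88.036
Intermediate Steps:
u(a, g) = -1/17 - g/13 (u(a, g) = g*(-1/13) - 1*1/17 = -g/13 - 1/17 = -1/17 - g/13)
u(29, 35)*(-32) = (-1/17 - 1/13*35)*(-32) = (-1/17 - 35/13)*(-32) = -608/221*(-32) = 19456/221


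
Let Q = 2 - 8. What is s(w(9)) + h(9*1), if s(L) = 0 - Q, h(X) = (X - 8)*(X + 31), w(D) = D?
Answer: 46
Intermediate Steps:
Q = -6
h(X) = (-8 + X)*(31 + X)
s(L) = 6 (s(L) = 0 - 1*(-6) = 0 + 6 = 6)
s(w(9)) + h(9*1) = 6 + (-248 + (9*1)**2 + 23*(9*1)) = 6 + (-248 + 9**2 + 23*9) = 6 + (-248 + 81 + 207) = 6 + 40 = 46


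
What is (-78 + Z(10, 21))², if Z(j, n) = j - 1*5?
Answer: 5329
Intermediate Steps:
Z(j, n) = -5 + j (Z(j, n) = j - 5 = -5 + j)
(-78 + Z(10, 21))² = (-78 + (-5 + 10))² = (-78 + 5)² = (-73)² = 5329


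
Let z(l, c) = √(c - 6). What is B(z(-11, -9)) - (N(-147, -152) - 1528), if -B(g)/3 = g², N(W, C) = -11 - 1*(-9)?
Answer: 1575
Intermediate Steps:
N(W, C) = -2 (N(W, C) = -11 + 9 = -2)
z(l, c) = √(-6 + c)
B(g) = -3*g²
B(z(-11, -9)) - (N(-147, -152) - 1528) = -3*(√(-6 - 9))² - (-2 - 1528) = -3*(√(-15))² - 1*(-1530) = -3*(I*√15)² + 1530 = -3*(-15) + 1530 = 45 + 1530 = 1575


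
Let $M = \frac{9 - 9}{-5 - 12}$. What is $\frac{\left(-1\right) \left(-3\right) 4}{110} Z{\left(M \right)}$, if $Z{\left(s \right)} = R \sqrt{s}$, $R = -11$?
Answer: $0$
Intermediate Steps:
$M = 0$ ($M = \frac{0}{-17} = 0 \left(- \frac{1}{17}\right) = 0$)
$Z{\left(s \right)} = - 11 \sqrt{s}$
$\frac{\left(-1\right) \left(-3\right) 4}{110} Z{\left(M \right)} = \frac{\left(-1\right) \left(-3\right) 4}{110} \left(- 11 \sqrt{0}\right) = 3 \cdot 4 \cdot \frac{1}{110} \left(\left(-11\right) 0\right) = 12 \cdot \frac{1}{110} \cdot 0 = \frac{6}{55} \cdot 0 = 0$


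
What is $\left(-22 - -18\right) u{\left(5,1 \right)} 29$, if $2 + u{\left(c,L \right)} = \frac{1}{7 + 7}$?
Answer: $\frac{1566}{7} \approx 223.71$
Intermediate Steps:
$u{\left(c,L \right)} = - \frac{27}{14}$ ($u{\left(c,L \right)} = -2 + \frac{1}{7 + 7} = -2 + \frac{1}{14} = - \frac{27}{14}$)
$\left(-22 - -18\right) u{\left(5,1 \right)} 29 = \left(-22 - -18\right) \left(- \frac{27}{14}\right) 29 = \left(-22 + 18\right) \left(- \frac{27}{14}\right) 29 = \left(-4\right) \left(- \frac{27}{14}\right) 29 = \frac{54}{7} \cdot 29 = \frac{1566}{7}$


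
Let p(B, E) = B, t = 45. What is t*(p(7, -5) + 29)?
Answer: 1620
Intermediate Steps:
t*(p(7, -5) + 29) = 45*(7 + 29) = 45*36 = 1620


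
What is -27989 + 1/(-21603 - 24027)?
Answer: -1277138071/45630 ≈ -27989.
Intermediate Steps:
-27989 + 1/(-21603 - 24027) = -27989 + 1/(-45630) = -27989 - 1/45630 = -1277138071/45630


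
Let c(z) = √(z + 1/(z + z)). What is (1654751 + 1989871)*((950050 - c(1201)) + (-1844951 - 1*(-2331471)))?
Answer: 5235754626540 - 1822311*√6929296806/1201 ≈ 5.2356e+12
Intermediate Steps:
c(z) = √(z + 1/(2*z))
(1654751 + 1989871)*((950050 - c(1201)) + (-1844951 - 1*(-2331471))) = (1654751 + 1989871)*((950050 - √(2/1201 + 4*1201)/2) + (-1844951 - 1*(-2331471))) = 3644622*((950050 - √(2*(1/1201) + 4804)/2) + (-1844951 + 2331471)) = 3644622*((950050 - √(2/1201 + 4804)/2) + 486520) = 3644622*((950050 - √(5769606/1201)/2) + 486520) = 3644622*((950050 - √6929296806/1201/2) + 486520) = 3644622*((950050 - √6929296806/2402) + 486520) = 3644622*(1436570 - √6929296806/2402) = 5235754626540 - 1822311*√6929296806/1201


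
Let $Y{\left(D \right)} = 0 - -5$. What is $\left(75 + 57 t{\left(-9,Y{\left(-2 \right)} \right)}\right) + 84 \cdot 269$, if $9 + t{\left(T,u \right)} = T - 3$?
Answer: $21474$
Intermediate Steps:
$Y{\left(D \right)} = 5$ ($Y{\left(D \right)} = 0 + 5 = 5$)
$t{\left(T,u \right)} = -12 + T$ ($t{\left(T,u \right)} = -9 + \left(T - 3\right) = -9 + \left(-3 + T\right) = -12 + T$)
$\left(75 + 57 t{\left(-9,Y{\left(-2 \right)} \right)}\right) + 84 \cdot 269 = \left(75 + 57 \left(-12 - 9\right)\right) + 84 \cdot 269 = \left(75 + 57 \left(-21\right)\right) + 22596 = \left(75 - 1197\right) + 22596 = -1122 + 22596 = 21474$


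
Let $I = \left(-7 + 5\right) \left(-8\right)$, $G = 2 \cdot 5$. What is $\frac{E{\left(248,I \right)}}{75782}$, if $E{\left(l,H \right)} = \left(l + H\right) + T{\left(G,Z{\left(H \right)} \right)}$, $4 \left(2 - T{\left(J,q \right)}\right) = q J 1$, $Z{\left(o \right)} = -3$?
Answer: $\frac{547}{151564} \approx 0.003609$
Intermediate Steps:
$G = 10$
$I = 16$ ($I = \left(-2\right) \left(-8\right) = 16$)
$T{\left(J,q \right)} = 2 - \frac{J q}{4}$ ($T{\left(J,q \right)} = 2 - \frac{q J 1}{4} = 2 - \frac{J q 1}{4} = 2 - \frac{J q}{4}$)
$E{\left(l,H \right)} = \frac{19}{2} + H + l$ ($E{\left(l,H \right)} = \left(l + H\right) - \left(-2 + \frac{5}{2} \left(-3\right)\right) = \left(H + l\right) + \left(2 + \frac{15}{2}\right) = \left(H + l\right) + \frac{19}{2} = \frac{19}{2} + H + l$)
$\frac{E{\left(248,I \right)}}{75782} = \frac{\frac{19}{2} + 16 + 248}{75782} = \frac{547}{2} \cdot \frac{1}{75782} = \frac{547}{151564}$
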